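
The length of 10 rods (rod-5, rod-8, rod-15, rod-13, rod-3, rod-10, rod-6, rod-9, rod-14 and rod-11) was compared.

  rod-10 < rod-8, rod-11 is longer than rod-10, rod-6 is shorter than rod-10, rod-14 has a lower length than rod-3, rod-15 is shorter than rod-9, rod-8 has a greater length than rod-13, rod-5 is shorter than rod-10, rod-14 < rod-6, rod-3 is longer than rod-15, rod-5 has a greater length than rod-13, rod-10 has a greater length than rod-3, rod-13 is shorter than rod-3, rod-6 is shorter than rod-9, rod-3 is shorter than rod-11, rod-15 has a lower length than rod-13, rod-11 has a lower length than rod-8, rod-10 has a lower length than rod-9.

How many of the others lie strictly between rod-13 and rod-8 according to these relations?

Chaining upward from rod-13 reaches: rod-3, rod-5, rod-10, rod-11, rod-9.
Chaining downward from rod-8 reaches: rod-14, rod-6, rod-15, rod-3, rod-5, rod-10, rod-11.
Strictly between rod-13 and rod-8 are those in both lists: rod-3, rod-5, rod-10, rod-11 — 4 elements.

4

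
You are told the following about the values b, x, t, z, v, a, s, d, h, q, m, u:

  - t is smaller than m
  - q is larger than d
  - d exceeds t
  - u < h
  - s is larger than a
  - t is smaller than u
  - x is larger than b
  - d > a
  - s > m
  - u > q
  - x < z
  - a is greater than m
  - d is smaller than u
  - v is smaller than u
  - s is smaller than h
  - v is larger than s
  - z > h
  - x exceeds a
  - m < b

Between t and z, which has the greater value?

z

t < m and m < a give t < a.
Then a < s extends the chain to s.
Then s < v extends the chain to v.
With v < u: t < m < a < s < v < u.
With u < h: t < m < a < s < v < u < h.
Then h < z extends the chain to z.
So t < z; z is the larger of the two.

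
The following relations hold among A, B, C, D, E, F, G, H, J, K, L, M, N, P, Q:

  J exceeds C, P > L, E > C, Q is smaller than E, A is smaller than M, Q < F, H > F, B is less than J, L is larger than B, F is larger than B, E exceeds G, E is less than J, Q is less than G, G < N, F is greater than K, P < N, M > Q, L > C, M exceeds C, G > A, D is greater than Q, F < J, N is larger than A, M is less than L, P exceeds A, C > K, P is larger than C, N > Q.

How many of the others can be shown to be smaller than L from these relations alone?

6

Directly below L: B, C, M.
One step further: Q, K, A (6 so far).
No other element is forced below L by the given relations, so the count is 6.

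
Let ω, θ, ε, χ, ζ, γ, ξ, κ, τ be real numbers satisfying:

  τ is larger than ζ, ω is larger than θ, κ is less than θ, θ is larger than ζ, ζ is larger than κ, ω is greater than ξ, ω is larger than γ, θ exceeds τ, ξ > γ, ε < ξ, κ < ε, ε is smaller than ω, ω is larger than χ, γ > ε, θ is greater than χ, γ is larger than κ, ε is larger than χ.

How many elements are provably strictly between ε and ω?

The relations place ε below ω. An element lies strictly between them when it is forced above ε and also forced below ω.
Above ε: {γ, ξ}. Below ω: {κ, χ, ζ, τ, γ, ξ, θ}.
Intersection: {γ, ξ} — 2.

2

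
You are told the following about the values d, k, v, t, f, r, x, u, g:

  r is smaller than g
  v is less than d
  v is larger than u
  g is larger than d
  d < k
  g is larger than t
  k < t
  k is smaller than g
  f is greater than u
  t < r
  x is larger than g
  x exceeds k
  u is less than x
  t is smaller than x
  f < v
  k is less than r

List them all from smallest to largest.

Nothing is placed below u, so it is least; from there u < f; f < v; v < d; d < k; k < t; t < r; r < g; g < x, each given directly.

u < f < v < d < k < t < r < g < x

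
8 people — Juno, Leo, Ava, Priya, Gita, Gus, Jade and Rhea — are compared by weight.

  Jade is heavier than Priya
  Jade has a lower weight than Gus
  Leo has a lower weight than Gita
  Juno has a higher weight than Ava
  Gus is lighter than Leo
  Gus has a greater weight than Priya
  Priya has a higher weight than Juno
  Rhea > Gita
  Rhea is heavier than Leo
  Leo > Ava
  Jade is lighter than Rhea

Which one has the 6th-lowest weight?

Piecing the relations together gives one ordering: Ava < Juno < Priya < Jade < Gus < Leo < Gita < Rhea.
The 6th smallest is Leo.

Leo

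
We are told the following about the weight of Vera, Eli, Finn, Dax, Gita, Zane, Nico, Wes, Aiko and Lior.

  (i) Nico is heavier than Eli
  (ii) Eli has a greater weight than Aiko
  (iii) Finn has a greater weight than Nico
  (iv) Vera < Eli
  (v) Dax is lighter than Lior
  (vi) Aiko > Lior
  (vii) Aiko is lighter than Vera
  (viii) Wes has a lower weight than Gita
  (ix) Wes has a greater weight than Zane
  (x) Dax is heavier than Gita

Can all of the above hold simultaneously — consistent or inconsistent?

The single ordering Zane < Wes < Gita < Dax < Lior < Aiko < Vera < Eli < Nico < Finn satisfies every listed relation, so no contradiction arises.

consistent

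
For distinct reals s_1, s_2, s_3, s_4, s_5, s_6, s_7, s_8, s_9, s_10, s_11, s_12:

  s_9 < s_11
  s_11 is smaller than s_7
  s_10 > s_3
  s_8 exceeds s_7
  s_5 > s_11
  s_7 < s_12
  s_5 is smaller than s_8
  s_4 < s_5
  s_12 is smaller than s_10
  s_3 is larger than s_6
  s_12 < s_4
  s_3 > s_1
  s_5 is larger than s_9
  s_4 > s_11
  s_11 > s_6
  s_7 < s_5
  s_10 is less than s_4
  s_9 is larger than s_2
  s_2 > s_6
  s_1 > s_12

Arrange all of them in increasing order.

The consecutive links are each given: s_6 < s_2; s_2 < s_9; s_9 < s_11; s_11 < s_7; s_7 < s_12; s_12 < s_1; s_1 < s_3; s_3 < s_10; s_10 < s_4; s_4 < s_5; s_5 < s_8.

s_6 < s_2 < s_9 < s_11 < s_7 < s_12 < s_1 < s_3 < s_10 < s_4 < s_5 < s_8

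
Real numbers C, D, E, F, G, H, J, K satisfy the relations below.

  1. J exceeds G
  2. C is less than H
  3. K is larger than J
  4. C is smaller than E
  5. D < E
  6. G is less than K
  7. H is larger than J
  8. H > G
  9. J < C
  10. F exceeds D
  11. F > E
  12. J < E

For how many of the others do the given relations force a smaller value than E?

Directly below E: J, D, C.
One step further: G (4 so far).
No other element is forced below E by the given relations, so the count is 4.

4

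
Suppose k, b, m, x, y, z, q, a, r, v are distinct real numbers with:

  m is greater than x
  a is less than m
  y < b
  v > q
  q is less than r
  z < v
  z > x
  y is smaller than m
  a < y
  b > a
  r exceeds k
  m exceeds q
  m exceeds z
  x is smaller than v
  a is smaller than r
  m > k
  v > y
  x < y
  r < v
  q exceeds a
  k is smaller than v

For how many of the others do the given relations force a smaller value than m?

The elements the relations force below m are x, z, a, q, k, y — no chain reaches any other.
That is 6.

6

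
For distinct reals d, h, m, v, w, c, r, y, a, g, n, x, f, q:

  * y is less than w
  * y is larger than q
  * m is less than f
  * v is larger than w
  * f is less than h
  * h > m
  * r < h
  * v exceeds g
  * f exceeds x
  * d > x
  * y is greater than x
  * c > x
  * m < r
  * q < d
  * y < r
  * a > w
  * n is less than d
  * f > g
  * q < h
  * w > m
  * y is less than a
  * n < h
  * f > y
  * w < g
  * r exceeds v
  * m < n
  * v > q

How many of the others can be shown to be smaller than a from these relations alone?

Directly below a: y, w.
One step further: m, x, q (5 so far).
Nothing else is reachable below a; 5 in all.

5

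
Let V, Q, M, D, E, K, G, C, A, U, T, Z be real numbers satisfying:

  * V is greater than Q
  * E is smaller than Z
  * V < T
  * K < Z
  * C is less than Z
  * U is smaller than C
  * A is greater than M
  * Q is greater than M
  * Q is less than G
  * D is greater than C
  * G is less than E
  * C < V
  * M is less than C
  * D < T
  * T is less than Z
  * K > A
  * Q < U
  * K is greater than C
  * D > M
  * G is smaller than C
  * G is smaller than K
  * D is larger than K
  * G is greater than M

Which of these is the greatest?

Z

Chaining downward from Z: directly below it, C, E, K, T; then M, G, U, V, A, D; then Q.
That covers every other element, and nothing is given above Z, so Z is the greatest.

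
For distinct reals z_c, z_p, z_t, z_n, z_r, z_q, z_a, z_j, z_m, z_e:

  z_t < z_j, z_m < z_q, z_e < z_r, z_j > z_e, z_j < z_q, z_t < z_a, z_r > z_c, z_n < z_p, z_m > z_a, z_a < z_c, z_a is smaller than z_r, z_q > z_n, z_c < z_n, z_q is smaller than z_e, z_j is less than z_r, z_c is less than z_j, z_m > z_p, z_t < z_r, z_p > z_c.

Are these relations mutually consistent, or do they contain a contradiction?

inconsistent

Chaining the given relations yields z_q < z_e < z_j, so z_q < z_j. But one relation states z_j < z_q. These cannot both hold.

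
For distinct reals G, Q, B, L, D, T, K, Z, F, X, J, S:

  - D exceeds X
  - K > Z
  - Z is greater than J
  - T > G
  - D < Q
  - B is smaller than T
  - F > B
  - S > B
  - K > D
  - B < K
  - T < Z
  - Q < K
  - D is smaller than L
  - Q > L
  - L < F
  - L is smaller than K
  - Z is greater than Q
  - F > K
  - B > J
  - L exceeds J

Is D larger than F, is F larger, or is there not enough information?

F

Link the given pairs in sequence: D < L; L < Q; Q < Z; Z < K; K < F.
Together: D < L < Q < Z < K < F.
So F is larger.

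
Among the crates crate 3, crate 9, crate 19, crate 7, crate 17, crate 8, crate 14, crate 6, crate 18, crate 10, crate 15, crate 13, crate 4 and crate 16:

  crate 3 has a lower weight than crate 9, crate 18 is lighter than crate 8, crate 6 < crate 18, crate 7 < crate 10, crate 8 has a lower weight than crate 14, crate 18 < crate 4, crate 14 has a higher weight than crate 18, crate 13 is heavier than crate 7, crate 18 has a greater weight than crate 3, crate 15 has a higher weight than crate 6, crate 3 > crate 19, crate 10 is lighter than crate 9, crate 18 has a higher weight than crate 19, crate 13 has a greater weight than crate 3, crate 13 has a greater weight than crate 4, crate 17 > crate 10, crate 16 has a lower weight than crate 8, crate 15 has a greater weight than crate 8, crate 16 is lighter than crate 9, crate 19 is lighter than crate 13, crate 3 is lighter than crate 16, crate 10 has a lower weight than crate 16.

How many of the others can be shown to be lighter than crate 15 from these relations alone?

8

From crate 15 the given relations immediately reach crate 6, crate 8.
From those, crate 18, crate 16 — 4 in total.
From those, crate 19, crate 3, crate 10 — 7 in total.
From those, crate 7 — 8 in total.
Nothing else is reachable below crate 15; 8 in all.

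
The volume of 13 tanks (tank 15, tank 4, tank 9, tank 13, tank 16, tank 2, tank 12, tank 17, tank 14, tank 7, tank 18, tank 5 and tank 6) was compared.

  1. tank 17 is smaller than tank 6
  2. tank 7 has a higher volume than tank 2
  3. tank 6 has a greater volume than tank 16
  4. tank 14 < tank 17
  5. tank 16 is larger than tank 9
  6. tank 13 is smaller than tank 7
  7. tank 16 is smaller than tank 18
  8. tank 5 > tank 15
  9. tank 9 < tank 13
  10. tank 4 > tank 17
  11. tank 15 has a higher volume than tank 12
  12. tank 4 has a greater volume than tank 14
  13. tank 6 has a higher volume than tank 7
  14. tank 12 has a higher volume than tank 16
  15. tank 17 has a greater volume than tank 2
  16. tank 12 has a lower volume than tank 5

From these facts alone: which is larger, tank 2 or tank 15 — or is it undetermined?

undetermined

Following every chain through tank 2: above tank 2 we get tank 17, tank 4, tank 7, tank 6.
tank 15 is not reached, and no chain runs the other way from tank 15 to tank 2.
So the given relations leave the order of tank 2 and tank 15 undetermined.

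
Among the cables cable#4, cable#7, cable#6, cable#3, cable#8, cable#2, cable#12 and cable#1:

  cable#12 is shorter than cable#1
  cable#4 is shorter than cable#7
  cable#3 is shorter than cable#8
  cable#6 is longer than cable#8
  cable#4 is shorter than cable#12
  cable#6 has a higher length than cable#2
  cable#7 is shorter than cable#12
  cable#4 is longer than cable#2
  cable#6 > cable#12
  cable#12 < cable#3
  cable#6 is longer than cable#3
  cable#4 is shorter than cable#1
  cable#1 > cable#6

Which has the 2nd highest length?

Piecing the relations together gives one ordering: cable#2 < cable#4 < cable#7 < cable#12 < cable#3 < cable#8 < cable#6 < cable#1.
Counting 2 from the largest end gives cable#6.

cable#6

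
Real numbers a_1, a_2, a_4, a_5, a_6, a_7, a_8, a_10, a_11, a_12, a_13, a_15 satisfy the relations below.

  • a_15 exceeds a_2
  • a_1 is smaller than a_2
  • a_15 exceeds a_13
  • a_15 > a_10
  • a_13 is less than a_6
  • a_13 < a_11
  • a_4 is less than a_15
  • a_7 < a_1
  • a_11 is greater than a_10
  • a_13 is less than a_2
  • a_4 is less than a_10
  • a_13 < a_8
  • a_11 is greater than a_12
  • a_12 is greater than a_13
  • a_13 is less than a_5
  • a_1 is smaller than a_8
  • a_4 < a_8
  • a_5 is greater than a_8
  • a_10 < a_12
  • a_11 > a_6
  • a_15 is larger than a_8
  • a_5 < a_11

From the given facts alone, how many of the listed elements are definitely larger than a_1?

From a_1 the given relations immediately reach a_8, a_2.
From those, a_15, a_5 — 4 in total.
From those, a_11 — 5 in total.
No other element is forced above a_1 by the given relations, so the count is 5.

5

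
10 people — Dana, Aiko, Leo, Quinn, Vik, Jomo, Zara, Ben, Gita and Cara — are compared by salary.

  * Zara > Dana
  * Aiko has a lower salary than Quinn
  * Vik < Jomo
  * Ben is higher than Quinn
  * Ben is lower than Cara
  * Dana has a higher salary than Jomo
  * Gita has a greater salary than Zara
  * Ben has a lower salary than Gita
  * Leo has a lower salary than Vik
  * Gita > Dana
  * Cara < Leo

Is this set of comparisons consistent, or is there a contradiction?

consistent

The single ordering Aiko < Quinn < Ben < Cara < Leo < Vik < Jomo < Dana < Zara < Gita satisfies every listed relation, so no contradiction arises.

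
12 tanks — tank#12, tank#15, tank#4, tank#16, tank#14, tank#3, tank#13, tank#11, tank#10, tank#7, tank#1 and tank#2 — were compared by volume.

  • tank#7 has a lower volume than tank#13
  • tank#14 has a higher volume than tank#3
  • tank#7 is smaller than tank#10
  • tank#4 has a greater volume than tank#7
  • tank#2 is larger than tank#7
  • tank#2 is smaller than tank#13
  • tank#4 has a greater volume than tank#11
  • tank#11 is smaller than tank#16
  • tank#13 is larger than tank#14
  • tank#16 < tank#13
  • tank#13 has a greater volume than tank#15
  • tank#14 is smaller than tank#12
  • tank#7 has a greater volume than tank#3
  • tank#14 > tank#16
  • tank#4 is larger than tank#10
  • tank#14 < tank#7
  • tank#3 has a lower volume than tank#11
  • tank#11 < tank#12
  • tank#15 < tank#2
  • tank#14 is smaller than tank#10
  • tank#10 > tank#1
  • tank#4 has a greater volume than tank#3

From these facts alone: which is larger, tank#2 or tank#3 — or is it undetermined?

tank#3 < tank#11 < tank#16 < tank#14 < tank#7 < tank#2, by transitivity through tank#11, tank#16, tank#14, tank#7.
So tank#2 is larger.

tank#2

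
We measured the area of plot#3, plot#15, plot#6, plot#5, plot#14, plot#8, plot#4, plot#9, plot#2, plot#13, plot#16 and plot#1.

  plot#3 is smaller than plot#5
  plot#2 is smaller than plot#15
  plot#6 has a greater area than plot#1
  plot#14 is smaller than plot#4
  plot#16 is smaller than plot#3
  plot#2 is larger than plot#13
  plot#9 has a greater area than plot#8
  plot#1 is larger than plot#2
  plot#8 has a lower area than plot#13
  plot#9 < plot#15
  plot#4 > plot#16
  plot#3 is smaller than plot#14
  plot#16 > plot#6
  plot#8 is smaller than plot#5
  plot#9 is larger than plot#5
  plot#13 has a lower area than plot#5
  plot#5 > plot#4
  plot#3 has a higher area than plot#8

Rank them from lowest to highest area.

Nothing is placed below plot#8, so it is least; from there plot#8 < plot#13; plot#13 < plot#2; plot#2 < plot#1; plot#1 < plot#6; plot#6 < plot#16; plot#16 < plot#3; plot#3 < plot#14; plot#14 < plot#4; plot#4 < plot#5; plot#5 < plot#9; plot#9 < plot#15, each given directly.

plot#8 < plot#13 < plot#2 < plot#1 < plot#6 < plot#16 < plot#3 < plot#14 < plot#4 < plot#5 < plot#9 < plot#15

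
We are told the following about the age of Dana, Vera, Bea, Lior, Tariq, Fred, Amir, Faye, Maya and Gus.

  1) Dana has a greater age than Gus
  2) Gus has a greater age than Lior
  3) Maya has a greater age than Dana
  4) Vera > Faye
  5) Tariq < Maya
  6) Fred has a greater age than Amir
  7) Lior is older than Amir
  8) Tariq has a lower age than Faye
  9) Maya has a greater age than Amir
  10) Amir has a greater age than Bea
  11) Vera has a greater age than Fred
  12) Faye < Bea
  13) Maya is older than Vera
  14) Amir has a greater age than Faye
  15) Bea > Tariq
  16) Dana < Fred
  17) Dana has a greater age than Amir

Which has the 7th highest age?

Amir

Chaining the given pairs: Tariq < Faye < Bea < Amir < Lior < Gus < Dana < Fred < Vera < Maya.
Counting 7 from the largest end gives Amir.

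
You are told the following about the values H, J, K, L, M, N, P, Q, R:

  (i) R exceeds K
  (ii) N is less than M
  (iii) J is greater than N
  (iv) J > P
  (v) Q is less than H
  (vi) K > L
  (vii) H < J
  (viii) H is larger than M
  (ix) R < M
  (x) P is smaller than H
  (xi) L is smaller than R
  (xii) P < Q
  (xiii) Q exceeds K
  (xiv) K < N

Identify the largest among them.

P is not greatest since P < H; L is not greatest since L < K; K is not greatest since K < Q; N is not greatest since N < J; Q is not greatest since Q < H; R is not greatest since R < M; M is not greatest since M < H; H is not greatest since H < J.
Only J has nothing above it, so J is the largest.

J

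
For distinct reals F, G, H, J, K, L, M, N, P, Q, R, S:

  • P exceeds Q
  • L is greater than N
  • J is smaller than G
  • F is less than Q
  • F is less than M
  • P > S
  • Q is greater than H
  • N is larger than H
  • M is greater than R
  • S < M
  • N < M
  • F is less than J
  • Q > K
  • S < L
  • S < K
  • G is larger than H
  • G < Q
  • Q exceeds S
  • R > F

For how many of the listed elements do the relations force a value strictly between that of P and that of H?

Chaining upward from H reaches: G, N, L, Q, M.
Chaining downward from P reaches: F, J, S, K, G, Q.
Strictly between H and P are those in both lists: G, Q — 2 elements.

2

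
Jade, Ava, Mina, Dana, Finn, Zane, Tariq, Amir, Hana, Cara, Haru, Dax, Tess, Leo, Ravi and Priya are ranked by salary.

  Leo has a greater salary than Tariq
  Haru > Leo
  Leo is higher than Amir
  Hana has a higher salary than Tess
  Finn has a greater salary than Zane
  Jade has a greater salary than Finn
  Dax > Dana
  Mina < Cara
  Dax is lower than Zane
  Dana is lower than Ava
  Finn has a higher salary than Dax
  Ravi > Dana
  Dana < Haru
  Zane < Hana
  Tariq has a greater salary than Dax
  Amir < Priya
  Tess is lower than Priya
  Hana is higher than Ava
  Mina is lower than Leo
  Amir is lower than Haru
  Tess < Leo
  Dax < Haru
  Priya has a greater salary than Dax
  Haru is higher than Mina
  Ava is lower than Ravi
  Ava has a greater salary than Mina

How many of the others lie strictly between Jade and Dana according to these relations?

3

The relations place Dana below Jade. An element lies strictly between them when it is forced above Dana and also forced below Jade.
Above Dana: {Dax, Ava, Tariq, Leo, Zane, Finn, Hana, Priya, Ravi, Haru}. Below Jade: {Dax, Zane, Finn}.
Intersection: {Dax, Zane, Finn} — 3.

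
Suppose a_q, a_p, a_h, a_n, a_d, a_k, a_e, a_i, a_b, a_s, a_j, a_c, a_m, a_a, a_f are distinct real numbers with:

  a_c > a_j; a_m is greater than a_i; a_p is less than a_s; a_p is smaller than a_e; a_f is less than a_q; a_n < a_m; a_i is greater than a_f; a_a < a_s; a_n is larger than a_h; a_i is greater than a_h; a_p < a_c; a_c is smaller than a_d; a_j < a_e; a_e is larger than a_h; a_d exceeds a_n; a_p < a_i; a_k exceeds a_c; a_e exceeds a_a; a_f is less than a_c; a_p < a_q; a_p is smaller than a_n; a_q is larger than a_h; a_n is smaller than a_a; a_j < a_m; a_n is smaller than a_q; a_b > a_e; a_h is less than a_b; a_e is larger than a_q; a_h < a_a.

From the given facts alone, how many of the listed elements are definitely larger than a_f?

8

Directly above a_f: a_q, a_c, a_i.
One step further: a_k, a_e, a_m, a_d (7 so far).
One step further: a_b (8 so far).
No other element is forced above a_f by the given relations, so the count is 8.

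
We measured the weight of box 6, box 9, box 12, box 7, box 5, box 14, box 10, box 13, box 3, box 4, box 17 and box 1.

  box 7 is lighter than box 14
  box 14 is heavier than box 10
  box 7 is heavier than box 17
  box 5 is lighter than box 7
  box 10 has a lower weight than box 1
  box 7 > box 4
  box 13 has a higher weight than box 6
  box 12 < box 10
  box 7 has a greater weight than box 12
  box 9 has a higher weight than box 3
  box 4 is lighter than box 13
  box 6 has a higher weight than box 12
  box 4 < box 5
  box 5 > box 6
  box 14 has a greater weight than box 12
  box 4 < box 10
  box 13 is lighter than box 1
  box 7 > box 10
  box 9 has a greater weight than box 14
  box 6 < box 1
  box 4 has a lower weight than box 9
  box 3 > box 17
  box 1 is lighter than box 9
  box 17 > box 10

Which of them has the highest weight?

box 9

box 12 is not greatest since box 12 < box 10; box 4 is not greatest since box 4 < box 13; box 10 is not greatest since box 10 < box 17; box 6 is not greatest since box 6 < box 5; box 5 is not greatest since box 5 < box 7; box 17 is not greatest since box 17 < box 3; box 13 is not greatest since box 13 < box 1; box 3 is not greatest since box 3 < box 9; box 1 is not greatest since box 1 < box 9; box 7 is not greatest since box 7 < box 14; box 14 is not greatest since box 14 < box 9.
Only box 9 has nothing above it, so box 9 is the highest weight.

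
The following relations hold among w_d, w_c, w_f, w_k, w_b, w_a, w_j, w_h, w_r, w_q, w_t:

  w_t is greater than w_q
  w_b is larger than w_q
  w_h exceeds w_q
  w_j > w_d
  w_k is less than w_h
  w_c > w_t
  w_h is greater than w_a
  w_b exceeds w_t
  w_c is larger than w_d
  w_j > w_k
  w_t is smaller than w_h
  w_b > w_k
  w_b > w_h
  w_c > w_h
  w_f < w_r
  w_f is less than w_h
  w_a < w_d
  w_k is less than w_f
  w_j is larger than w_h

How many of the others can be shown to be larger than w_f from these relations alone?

From w_f the given relations immediately reach w_h, w_r.
From those, w_b, w_c, w_j — 5 in total.
Nothing else is reachable above w_f; 5 in all.

5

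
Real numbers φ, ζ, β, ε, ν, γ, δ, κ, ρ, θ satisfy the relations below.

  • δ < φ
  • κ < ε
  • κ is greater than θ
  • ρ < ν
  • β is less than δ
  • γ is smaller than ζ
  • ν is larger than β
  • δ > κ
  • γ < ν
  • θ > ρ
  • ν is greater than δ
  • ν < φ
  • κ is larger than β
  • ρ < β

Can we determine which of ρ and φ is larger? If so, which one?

φ

The relevant relations are ρ < β; β < κ; κ < δ; δ < ν; ν < φ.
Together: ρ < β < κ < δ < ν < φ.
So φ is larger.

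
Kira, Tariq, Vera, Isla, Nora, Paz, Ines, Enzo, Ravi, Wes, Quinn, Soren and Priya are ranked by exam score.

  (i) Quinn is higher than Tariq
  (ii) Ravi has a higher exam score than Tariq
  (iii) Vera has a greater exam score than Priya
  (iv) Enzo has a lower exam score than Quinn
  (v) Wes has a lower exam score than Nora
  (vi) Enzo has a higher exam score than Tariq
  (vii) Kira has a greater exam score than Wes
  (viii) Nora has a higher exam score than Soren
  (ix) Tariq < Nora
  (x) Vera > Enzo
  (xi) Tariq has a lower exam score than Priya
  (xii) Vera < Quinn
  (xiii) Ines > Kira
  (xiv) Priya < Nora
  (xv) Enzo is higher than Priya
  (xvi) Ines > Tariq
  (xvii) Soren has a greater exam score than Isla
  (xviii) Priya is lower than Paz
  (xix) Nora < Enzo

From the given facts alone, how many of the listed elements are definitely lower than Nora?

5

The elements the relations force below Nora are Wes, Isla, Soren, Tariq, Priya — no chain reaches any other.
That is 5.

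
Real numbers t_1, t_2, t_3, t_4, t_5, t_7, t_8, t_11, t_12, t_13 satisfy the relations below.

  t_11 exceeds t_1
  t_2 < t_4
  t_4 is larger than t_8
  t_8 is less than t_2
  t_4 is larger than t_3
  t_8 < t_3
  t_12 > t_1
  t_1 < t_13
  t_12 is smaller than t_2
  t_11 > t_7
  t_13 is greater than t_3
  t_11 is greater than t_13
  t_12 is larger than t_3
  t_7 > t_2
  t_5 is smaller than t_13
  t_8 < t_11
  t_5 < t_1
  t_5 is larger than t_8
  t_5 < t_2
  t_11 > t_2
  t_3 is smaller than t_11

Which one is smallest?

t_3 is not least since t_8 < t_3; t_5 is not least since t_8 < t_5; t_1 is not least since t_5 < t_1; t_12 is not least since t_1 < t_12; t_2 is not least since t_8 < t_2; t_4 is not least since t_3 < t_4; t_7 is not least since t_2 < t_7; t_13 is not least since t_5 < t_13; t_11 is not least since t_13 < t_11.
Only t_8 has nothing below it, so t_8 is the smallest.

t_8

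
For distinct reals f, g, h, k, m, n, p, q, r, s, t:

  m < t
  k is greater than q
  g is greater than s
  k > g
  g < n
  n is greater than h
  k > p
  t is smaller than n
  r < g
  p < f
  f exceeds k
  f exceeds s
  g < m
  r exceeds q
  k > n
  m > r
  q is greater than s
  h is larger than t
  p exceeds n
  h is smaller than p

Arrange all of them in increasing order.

Each adjacent pair is fixed by a given relation: s < q; q < r; r < g; g < m; m < t; t < h; h < n; n < p; p < k; k < f. Chaining them end to end gives the full order.

s < q < r < g < m < t < h < n < p < k < f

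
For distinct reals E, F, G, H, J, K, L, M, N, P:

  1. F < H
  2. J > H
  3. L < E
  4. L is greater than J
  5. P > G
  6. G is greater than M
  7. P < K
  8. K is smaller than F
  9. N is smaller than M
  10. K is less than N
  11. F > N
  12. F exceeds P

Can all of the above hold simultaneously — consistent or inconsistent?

inconsistent

We have P < K stated directly, yet also K < N < M < G < P by chaining the others — so K < P. Contradiction.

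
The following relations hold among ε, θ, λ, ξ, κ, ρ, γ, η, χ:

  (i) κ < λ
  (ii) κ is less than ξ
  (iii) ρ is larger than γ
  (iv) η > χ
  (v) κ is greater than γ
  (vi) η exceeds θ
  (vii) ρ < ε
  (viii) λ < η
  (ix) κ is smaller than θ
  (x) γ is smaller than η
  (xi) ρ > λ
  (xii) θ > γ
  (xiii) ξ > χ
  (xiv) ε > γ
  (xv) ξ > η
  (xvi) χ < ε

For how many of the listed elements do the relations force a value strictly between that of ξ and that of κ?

3

The relations place κ below ξ. An element lies strictly between them when it is forced above κ and also forced below ξ.
Above κ: {θ, λ, η, ρ, ε}. Below ξ: {χ, γ, θ, λ, η}.
Intersection: {θ, λ, η} — 3.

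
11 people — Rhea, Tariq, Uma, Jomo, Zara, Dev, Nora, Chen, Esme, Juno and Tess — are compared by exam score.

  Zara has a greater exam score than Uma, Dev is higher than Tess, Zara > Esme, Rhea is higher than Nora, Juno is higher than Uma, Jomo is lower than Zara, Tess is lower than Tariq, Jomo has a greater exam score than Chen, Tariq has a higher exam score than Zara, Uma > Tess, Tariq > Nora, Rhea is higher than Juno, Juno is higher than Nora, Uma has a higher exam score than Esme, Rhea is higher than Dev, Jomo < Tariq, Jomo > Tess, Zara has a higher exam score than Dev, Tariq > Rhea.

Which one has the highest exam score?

Tariq

Chen is not greatest since Chen < Jomo; Tess is not greatest since Tess < Uma; Nora is not greatest since Nora < Juno; Esme is not greatest since Esme < Zara; Jomo is not greatest since Jomo < Zara; Dev is not greatest since Dev < Zara; Uma is not greatest since Uma < Juno; Zara is not greatest since Zara < Tariq; Juno is not greatest since Juno < Rhea; Rhea is not greatest since Rhea < Tariq.
Only Tariq has nothing above it, so Tariq is the highest exam score.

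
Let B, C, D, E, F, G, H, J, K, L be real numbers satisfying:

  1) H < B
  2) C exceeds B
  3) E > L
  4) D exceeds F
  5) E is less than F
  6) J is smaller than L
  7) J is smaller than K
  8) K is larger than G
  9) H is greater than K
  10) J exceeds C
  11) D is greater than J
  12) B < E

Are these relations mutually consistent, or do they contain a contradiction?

We have J < K stated directly, yet also K < H < B < C < J by chaining the others — so K < J. Contradiction.

inconsistent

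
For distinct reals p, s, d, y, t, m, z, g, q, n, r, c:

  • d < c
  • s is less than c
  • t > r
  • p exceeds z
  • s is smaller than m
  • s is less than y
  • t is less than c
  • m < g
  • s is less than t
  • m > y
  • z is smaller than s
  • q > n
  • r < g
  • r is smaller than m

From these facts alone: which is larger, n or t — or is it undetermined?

Following every chain through n: above n we get q.
t is not reached, and no chain runs the other way from t to n.
So the given relations leave the order of n and t undetermined.

undetermined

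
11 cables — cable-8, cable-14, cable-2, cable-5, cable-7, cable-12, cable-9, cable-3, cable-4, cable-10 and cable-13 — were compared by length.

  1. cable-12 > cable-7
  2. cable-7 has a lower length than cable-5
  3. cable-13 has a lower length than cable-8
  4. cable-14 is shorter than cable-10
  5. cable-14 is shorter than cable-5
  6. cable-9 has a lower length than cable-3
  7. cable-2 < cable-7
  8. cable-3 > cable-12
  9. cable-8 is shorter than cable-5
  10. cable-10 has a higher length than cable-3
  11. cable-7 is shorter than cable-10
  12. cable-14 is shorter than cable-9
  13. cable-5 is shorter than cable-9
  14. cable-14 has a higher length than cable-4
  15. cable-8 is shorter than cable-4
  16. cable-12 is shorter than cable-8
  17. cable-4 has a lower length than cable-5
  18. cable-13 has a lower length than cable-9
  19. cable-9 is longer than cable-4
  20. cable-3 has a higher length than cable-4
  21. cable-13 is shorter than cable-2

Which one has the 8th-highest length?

cable-12

The consecutive relations fix a unique order: cable-13 < cable-2 < cable-7 < cable-12 < cable-8 < cable-4 < cable-14 < cable-5 < cable-9 < cable-3 < cable-10.
The 8th largest is cable-12.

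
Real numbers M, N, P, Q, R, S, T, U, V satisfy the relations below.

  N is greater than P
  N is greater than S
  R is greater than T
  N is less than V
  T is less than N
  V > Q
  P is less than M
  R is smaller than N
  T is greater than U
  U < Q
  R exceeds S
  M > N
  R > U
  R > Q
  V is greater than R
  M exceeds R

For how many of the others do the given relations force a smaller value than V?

7

The elements the relations force below V are U, T, P, Q, S, R, N — no chain reaches any other.
That is 7.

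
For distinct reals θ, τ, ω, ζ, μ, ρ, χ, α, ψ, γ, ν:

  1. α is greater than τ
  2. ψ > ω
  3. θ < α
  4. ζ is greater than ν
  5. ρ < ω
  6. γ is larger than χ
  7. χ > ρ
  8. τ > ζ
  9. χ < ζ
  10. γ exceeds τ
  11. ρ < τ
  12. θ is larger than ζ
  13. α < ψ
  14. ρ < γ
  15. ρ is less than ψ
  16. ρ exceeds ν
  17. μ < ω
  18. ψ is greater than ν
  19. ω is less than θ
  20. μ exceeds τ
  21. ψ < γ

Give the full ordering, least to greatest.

Each adjacent pair is fixed by a given relation: ν < ρ; ρ < χ; χ < ζ; ζ < τ; τ < μ; μ < ω; ω < θ; θ < α; α < ψ; ψ < γ. Chaining them end to end gives the full order.

ν < ρ < χ < ζ < τ < μ < ω < θ < α < ψ < γ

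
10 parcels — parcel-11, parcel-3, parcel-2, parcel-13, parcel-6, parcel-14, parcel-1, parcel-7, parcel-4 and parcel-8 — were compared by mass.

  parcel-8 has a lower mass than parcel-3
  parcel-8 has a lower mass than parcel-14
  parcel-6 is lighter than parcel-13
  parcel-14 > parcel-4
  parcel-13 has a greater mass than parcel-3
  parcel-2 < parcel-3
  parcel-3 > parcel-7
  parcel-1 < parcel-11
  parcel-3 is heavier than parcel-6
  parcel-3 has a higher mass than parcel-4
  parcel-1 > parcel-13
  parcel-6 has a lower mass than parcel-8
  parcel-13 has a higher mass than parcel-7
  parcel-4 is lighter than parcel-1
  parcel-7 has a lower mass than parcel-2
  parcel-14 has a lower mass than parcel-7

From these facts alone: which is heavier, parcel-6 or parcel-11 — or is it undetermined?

Chaining the given relations: parcel-6 < parcel-8 < parcel-14 < parcel-7 < parcel-2 < parcel-3 < parcel-13 < parcel-1 < parcel-11.
So parcel-11 is heavier.

parcel-11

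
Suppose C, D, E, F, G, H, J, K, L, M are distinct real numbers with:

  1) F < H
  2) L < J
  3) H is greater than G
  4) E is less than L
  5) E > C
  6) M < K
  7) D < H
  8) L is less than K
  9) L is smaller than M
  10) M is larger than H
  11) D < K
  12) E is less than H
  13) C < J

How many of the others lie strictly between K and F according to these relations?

2

The relations place F below K. An element lies strictly between them when it is forced above F and also forced below K.
Above F: {H, M}. Below K: {C, D, E, G, L, H, M}.
Intersection: {H, M} — 2.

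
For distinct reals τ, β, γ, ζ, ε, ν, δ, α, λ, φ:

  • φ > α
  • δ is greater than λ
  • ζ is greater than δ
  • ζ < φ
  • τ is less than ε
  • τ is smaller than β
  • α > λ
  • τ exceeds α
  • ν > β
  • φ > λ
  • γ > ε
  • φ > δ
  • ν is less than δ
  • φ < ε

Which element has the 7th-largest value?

The consecutive relations fix a unique order: λ < α < τ < β < ν < δ < ζ < φ < ε < γ.
The 7th largest is β.

β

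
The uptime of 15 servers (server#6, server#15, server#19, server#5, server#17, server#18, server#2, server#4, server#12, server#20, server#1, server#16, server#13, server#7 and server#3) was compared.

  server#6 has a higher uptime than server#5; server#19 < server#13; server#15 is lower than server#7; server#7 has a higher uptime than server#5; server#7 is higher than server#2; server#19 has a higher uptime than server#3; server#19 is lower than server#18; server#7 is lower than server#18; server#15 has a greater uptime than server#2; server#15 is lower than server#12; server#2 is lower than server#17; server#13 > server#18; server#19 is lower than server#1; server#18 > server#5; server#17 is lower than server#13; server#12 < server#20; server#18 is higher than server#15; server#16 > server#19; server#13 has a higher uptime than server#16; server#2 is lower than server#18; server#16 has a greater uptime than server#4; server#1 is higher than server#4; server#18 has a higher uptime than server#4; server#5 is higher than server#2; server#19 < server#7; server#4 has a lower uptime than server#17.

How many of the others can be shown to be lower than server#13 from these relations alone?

10

The elements the relations force below server#13 are server#2, server#15, server#4, server#3, server#19, server#5, server#16, server#17, server#7, server#18 — no chain reaches any other.
That is 10.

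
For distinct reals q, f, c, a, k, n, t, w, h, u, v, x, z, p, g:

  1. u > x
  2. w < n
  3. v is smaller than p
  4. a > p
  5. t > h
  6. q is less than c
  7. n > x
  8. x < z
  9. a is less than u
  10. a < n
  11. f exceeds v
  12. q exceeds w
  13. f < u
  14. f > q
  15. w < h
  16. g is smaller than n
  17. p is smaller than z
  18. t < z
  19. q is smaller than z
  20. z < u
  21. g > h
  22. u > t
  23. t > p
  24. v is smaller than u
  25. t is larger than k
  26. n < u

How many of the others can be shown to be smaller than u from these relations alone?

13

The elements the relations force below u are w, q, k, v, h, p, x, g, t, a, z, f, n — no chain reaches any other.
That is 13.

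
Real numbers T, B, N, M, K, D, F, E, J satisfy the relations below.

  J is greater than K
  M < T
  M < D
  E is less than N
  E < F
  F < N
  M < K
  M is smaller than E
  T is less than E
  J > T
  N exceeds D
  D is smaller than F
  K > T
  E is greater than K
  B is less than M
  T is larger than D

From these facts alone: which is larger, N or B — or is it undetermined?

N

The relevant relations are B < M; M < D; D < T; T < K; K < E; E < F; F < N.
Together: B < M < D < T < K < E < F < N.
So N is larger.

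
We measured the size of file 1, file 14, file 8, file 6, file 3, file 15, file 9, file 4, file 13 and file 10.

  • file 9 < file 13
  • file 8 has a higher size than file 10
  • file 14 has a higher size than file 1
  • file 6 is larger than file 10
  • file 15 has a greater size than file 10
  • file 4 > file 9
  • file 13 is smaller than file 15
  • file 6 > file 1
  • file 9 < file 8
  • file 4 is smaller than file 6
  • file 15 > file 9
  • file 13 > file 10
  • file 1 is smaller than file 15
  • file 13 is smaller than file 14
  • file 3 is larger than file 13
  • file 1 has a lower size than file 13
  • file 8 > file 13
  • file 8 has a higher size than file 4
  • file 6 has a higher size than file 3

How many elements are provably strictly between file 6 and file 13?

1

The relations place file 13 below file 6. An element lies strictly between them when it is forced above file 13 and also forced below file 6.
Above file 13: {file 14, file 8, file 15, file 3}. Below file 6: {file 10, file 1, file 9, file 4, file 3}.
Intersection: {file 3} — 1.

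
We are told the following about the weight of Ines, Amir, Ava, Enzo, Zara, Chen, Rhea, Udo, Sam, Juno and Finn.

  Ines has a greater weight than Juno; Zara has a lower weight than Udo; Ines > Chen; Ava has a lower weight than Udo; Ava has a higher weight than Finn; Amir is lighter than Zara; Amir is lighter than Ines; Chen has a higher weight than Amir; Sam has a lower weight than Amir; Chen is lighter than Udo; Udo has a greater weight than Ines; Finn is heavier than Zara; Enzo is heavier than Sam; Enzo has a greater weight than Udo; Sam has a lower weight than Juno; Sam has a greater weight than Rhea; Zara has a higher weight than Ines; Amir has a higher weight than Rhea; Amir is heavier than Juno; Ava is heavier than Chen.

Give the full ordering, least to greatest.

The consecutive links are each given: Rhea < Sam; Sam < Juno; Juno < Amir; Amir < Chen; Chen < Ines; Ines < Zara; Zara < Finn; Finn < Ava; Ava < Udo; Udo < Enzo.

Rhea < Sam < Juno < Amir < Chen < Ines < Zara < Finn < Ava < Udo < Enzo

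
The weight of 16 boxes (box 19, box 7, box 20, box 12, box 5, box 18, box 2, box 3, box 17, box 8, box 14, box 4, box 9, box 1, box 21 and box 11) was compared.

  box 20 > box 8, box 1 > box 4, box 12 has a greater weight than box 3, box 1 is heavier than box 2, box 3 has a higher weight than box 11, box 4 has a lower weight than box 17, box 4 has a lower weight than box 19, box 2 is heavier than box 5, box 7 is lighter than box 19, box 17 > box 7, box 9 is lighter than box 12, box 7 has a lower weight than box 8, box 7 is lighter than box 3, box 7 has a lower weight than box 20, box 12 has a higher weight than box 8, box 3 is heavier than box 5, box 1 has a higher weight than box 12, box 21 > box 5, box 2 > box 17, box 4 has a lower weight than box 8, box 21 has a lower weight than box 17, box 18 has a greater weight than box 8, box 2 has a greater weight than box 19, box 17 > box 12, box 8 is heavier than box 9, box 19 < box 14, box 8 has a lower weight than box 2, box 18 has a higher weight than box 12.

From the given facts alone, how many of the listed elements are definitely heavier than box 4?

9

Directly above box 4: box 19, box 8, box 17, box 1.
One step further: box 20, box 12, box 18, box 14, box 2 (9 so far).
Nothing else is reachable above box 4; 9 in all.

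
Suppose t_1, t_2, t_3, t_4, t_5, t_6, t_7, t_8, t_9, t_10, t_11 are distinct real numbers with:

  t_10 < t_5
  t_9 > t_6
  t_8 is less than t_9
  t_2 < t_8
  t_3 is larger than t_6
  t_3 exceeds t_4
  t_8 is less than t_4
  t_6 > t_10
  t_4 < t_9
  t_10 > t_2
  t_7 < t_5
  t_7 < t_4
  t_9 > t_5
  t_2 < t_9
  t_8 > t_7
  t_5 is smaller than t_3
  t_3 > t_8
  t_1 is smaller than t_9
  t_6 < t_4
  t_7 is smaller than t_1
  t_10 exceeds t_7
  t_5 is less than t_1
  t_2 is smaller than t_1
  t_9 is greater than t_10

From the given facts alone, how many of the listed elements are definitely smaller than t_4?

Directly below t_4: t_7, t_6, t_8.
One step further: t_2, t_10 (5 so far).
Nothing else is reachable below t_4; 5 in all.

5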